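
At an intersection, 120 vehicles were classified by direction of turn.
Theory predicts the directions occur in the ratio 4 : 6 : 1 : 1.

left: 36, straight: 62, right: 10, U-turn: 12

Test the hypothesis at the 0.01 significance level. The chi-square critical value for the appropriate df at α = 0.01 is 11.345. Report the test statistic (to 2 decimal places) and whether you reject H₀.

0.87; do not reject

Ratio total = 12. Expected counts: 120×4/12 = 40, 120×6/12 = 60, 120×1/12 = 10, 120×1/12 = 10.
left: (36 − 40)²/40 = 16/40 = 0.400
straight: (62 − 60)²/60 = 4/60 = 0.067
right: (10 − 10)²/10 = 0/10 = 0.000
U-turn: (12 − 10)²/10 = 4/10 = 0.400
Sum = 0.87
df = 3. Since 0.87 < 11.345, we do not reject H₀.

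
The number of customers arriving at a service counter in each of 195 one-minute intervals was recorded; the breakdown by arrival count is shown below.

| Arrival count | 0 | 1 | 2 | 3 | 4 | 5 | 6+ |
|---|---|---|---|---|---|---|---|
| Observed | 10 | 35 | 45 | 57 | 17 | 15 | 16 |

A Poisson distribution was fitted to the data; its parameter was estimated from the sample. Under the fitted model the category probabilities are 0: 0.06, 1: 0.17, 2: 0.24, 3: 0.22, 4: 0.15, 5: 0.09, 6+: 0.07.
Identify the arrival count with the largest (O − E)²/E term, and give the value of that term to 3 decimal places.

Expected counts E_i = n·p_i: 195×0.06 = 11.7, 195×0.17 = 33.15, 195×0.24 = 46.8, 195×0.22 = 42.9, 195×0.15 = 29.25, 195×0.09 = 17.55, 195×0.07 = 13.65.
0: (10 − 11.7)²/11.7 = 2.89/11.7 = 0.2470
1: (35 − 33.15)²/33.15 = 3.4225/33.15 = 0.1032
2: (45 − 46.8)²/46.8 = 3.24/46.8 = 0.0692
3: (57 − 42.9)²/42.9 = 198.81/42.9 = 4.6343
4: (17 − 29.25)²/29.25 = 150.0625/29.25 = 5.1303
5: (15 − 17.55)²/17.55 = 6.5025/17.55 = 0.3705
6+: (16 − 13.65)²/13.65 = 5.5225/13.65 = 0.4046
The largest term is for 4: 5.130.

4, 5.130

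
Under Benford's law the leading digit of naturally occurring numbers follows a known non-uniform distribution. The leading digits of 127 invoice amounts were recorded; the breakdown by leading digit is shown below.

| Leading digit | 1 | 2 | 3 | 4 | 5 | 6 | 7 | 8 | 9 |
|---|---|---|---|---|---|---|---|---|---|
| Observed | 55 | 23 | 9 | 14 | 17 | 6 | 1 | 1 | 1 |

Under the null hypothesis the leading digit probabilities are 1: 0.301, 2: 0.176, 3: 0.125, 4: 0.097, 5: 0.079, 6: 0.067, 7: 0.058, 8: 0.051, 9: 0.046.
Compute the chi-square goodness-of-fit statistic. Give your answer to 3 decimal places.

30.309

Expected counts E_i = n·p_i: 127×0.301 = 38.227, 127×0.176 = 22.352, 127×0.125 = 15.875, 127×0.097 = 12.319, 127×0.079 = 10.033, 127×0.067 = 8.509, 127×0.058 = 7.366, 127×0.051 = 6.477, 127×0.046 = 5.842.
cat         O        E   (O−E)²/E
1          55   38.227     7.3596
2          23   22.352     0.0188
3           9   15.875     2.9774
4          14   12.319     0.2294
5          17   10.033     4.8379
6           6    8.509     0.7398
7           1    7.366     5.5018
8           1    6.477     4.6314
9           1    5.842     4.0132
Sum = 30.309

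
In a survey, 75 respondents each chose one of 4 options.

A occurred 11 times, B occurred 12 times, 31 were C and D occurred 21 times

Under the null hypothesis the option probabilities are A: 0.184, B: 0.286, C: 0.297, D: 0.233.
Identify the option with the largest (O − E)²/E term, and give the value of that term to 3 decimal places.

B, 4.163

Expected counts E_i = n·p_i: 75×0.184 = 13.8, 75×0.286 = 21.45, 75×0.297 = 22.275, 75×0.233 = 17.475.
A: (11 − 13.8)²/13.8 = 7.84/13.8 = 0.5681
B: (12 − 21.45)²/21.45 = 89.3025/21.45 = 4.1633
C: (31 − 22.275)²/22.275 = 76.125625/22.275 = 3.4175
D: (21 − 17.475)²/17.475 = 12.425625/17.475 = 0.7111
The largest term is for B: 4.163.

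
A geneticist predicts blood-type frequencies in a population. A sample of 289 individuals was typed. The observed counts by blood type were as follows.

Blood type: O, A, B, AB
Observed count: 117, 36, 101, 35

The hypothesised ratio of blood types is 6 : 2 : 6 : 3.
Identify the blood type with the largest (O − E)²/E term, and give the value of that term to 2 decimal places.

Ratio total = 17. Expected counts: 289×6/17 = 102, 289×2/17 = 34, 289×6/17 = 102, 289×3/17 = 51.
χ² = (117−102)²/102 + (36−34)²/34 + (101−102)²/102 + (35−51)²/51
   = 2.206 + 0.118 + 0.010 + 5.020
The largest term is for AB: 5.02.

AB, 5.02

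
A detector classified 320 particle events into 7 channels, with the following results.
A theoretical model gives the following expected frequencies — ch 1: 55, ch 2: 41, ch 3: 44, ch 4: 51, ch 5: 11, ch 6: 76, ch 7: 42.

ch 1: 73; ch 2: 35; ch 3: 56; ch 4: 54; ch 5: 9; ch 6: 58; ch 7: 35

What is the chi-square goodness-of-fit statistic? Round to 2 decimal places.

16.01

cat         O        E   (O−E)²/E
ch 1       73       55      5.891
ch 2       35       41      0.878
ch 3       56       44      3.273
ch 4       54       51      0.176
ch 5        9       11      0.364
ch 6       58       76      4.263
ch 7       35       42      1.167
Sum = 16.01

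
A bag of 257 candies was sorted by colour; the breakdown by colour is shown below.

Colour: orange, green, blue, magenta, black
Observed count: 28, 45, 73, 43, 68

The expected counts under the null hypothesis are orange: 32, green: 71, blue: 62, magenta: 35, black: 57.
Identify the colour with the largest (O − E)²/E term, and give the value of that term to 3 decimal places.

green, 9.521

χ² = (28−32)²/32 + (45−71)²/71 + (73−62)²/62 + (43−35)²/35 + (68−57)²/57
   = 0.5000 + 9.5211 + 1.9516 + 1.8286 + 2.1228
The largest term is for green: 9.521.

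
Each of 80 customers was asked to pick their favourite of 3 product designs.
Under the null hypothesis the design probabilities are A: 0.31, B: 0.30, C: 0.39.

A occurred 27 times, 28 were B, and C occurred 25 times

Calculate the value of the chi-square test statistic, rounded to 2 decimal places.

2.09

Expected counts E_i = n·p_i: 80×0.31 = 24.8, 80×0.30 = 24, 80×0.39 = 31.2.
A: (27 − 24.8)²/24.8 = 4.84/24.8 = 0.195
B: (28 − 24)²/24 = 16/24 = 0.667
C: (25 − 31.2)²/31.2 = 38.44/31.2 = 1.232
Sum = 2.09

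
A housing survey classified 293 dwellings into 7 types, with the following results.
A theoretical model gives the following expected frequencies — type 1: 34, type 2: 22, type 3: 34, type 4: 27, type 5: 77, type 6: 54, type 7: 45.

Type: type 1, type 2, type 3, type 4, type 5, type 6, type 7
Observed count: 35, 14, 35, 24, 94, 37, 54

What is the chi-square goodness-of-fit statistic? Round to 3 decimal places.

14.206

type 1: (35 − 34)²/34 = 1/34 = 0.0294
type 2: (14 − 22)²/22 = 64/22 = 2.9091
type 3: (35 − 34)²/34 = 1/34 = 0.0294
type 4: (24 − 27)²/27 = 9/27 = 0.3333
type 5: (94 − 77)²/77 = 289/77 = 3.7532
type 6: (37 − 54)²/54 = 289/54 = 5.3519
type 7: (54 − 45)²/45 = 81/45 = 1.8000
Sum = 14.206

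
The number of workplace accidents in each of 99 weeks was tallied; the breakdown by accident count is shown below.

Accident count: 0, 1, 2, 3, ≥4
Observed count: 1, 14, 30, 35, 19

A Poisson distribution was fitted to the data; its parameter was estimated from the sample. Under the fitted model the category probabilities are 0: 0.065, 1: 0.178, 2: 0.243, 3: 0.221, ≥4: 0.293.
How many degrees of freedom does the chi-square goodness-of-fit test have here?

3

There are k = 5 categories and 1 parameter estimated from the data, so df = 5 − 1 − 1 = 3.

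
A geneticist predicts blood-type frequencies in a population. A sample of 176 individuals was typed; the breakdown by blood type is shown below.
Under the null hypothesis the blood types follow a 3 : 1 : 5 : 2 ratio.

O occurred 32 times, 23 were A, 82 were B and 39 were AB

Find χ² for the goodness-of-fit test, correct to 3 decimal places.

9.977

Ratio total = 11. Expected counts: 176×3/11 = 48, 176×1/11 = 16, 176×5/11 = 80, 176×2/11 = 32.
cat         O        E   (O−E)²/E
O          32       48     5.3333
A          23       16     3.0625
B          82       80     0.0500
AB         39       32     1.5313
Sum = 9.977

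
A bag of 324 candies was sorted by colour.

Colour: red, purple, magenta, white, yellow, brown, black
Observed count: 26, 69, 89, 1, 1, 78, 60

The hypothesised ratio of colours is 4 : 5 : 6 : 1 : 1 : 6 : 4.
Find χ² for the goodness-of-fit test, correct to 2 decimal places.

39.11

Ratio total = 27. Expected counts: 324×4/27 = 48, 324×5/27 = 60, 324×6/27 = 72, 324×1/27 = 12, 324×1/27 = 12, 324×6/27 = 72, 324×4/27 = 48.
red: (26 − 48)²/48 = 484/48 = 10.083
purple: (69 − 60)²/60 = 81/60 = 1.350
magenta: (89 − 72)²/72 = 289/72 = 4.014
white: (1 − 12)²/12 = 121/12 = 10.083
yellow: (1 − 12)²/12 = 121/12 = 10.083
brown: (78 − 72)²/72 = 36/72 = 0.500
black: (60 − 48)²/48 = 144/48 = 3.000
Sum = 39.11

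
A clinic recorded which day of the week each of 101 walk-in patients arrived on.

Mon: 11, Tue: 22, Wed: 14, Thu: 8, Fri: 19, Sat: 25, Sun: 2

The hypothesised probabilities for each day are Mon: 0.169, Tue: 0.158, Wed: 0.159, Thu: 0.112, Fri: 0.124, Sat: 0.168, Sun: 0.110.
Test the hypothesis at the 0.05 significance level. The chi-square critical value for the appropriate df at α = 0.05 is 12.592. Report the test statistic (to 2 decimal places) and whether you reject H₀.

Expected counts E_i = n·p_i: 101×0.169 = 17.069, 101×0.158 = 15.958, 101×0.159 = 16.059, 101×0.112 = 11.312, 101×0.124 = 12.524, 101×0.168 = 16.968, 101×0.110 = 11.11.
Mon: (11 − 17.069)²/17.069 = 36.832761/17.069 = 2.158
Tue: (22 − 15.958)²/15.958 = 36.505764/15.958 = 2.288
Wed: (14 − 16.059)²/16.059 = 4.239481/16.059 = 0.264
Thu: (8 − 11.312)²/11.312 = 10.969344/11.312 = 0.970
Fri: (19 − 12.524)²/12.524 = 41.938576/12.524 = 3.349
Sat: (25 − 16.968)²/16.968 = 64.513024/16.968 = 3.802
Sun: (2 − 11.11)²/11.11 = 82.9921/11.11 = 7.470
Sum = 20.30
df = 6. Since 20.30 > 12.592, we reject H₀.

20.30; reject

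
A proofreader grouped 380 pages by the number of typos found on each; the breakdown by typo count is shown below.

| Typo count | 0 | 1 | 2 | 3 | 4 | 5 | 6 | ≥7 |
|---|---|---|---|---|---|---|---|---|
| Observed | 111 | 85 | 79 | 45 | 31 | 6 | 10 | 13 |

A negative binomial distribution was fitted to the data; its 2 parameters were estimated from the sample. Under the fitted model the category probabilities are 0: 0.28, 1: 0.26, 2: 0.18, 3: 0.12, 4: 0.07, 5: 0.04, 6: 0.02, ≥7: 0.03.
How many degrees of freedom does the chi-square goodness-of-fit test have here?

There are k = 8 categories and 2 parameters estimated from the data, so df = 8 − 1 − 2 = 5.

5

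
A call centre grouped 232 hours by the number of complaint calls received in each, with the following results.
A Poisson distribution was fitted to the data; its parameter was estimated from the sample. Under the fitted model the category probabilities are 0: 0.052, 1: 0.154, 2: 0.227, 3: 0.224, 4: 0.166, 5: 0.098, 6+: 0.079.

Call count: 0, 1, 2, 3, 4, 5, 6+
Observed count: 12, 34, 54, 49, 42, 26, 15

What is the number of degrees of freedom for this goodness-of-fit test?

There are k = 7 categories and 1 parameter estimated from the data, so df = 7 − 1 − 1 = 5.

5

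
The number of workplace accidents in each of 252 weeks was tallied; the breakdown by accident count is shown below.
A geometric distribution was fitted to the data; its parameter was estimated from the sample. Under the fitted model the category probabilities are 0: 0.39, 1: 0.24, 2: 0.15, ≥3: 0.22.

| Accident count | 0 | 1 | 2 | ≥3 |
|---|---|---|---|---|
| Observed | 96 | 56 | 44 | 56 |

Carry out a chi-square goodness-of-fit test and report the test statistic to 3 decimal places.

1.407

Expected counts E_i = n·p_i: 252×0.39 = 98.28, 252×0.24 = 60.48, 252×0.15 = 37.8, 252×0.22 = 55.44.
cat         O        E   (O−E)²/E
0          96    98.28     0.0529
1          56    60.48     0.3319
2          44     37.8     1.0169
≥3         56    55.44     0.0057
Sum = 1.407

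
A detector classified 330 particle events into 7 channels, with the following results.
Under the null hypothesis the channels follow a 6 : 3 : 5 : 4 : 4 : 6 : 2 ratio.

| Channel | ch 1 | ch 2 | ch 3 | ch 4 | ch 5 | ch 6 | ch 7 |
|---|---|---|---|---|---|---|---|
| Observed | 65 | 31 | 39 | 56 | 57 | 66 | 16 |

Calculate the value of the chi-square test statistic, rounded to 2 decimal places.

13.54

Ratio total = 30. Expected counts: 330×6/30 = 66, 330×3/30 = 33, 330×5/30 = 55, 330×4/30 = 44, 330×4/30 = 44, 330×6/30 = 66, 330×2/30 = 22.
ch 1: (65 − 66)²/66 = 1/66 = 0.015
ch 2: (31 − 33)²/33 = 4/33 = 0.121
ch 3: (39 − 55)²/55 = 256/55 = 4.655
ch 4: (56 − 44)²/44 = 144/44 = 3.273
ch 5: (57 − 44)²/44 = 169/44 = 3.841
ch 6: (66 − 66)²/66 = 0/66 = 0.000
ch 7: (16 − 22)²/22 = 36/22 = 1.636
Sum = 13.54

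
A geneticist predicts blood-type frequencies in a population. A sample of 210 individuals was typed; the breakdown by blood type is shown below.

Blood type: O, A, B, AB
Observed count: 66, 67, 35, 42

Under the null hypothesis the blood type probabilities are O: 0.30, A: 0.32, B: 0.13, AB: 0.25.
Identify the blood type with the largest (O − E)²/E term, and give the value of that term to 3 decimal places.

B, 2.172

Expected counts E_i = n·p_i: 210×0.30 = 63, 210×0.32 = 67.2, 210×0.13 = 27.3, 210×0.25 = 52.5.
O: (66 − 63)²/63 = 9/63 = 0.1429
A: (67 − 67.2)²/67.2 = 0.04/67.2 = 0.0006
B: (35 − 27.3)²/27.3 = 59.29/27.3 = 2.1718
AB: (42 − 52.5)²/52.5 = 110.25/52.5 = 2.1000
The largest term is for B: 2.172.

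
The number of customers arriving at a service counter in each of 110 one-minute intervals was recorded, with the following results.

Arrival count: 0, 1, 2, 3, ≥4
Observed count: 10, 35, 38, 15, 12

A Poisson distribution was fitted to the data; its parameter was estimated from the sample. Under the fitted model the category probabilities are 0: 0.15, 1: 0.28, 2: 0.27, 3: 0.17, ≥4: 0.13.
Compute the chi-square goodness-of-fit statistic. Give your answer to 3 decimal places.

Expected counts E_i = n·p_i: 110×0.15 = 16.5, 110×0.28 = 30.8, 110×0.27 = 29.7, 110×0.17 = 18.7, 110×0.13 = 14.3.
0: (10 − 16.5)²/16.5 = 42.25/16.5 = 2.5606
1: (35 − 30.8)²/30.8 = 17.64/30.8 = 0.5727
2: (38 − 29.7)²/29.7 = 68.89/29.7 = 2.3195
3: (15 − 18.7)²/18.7 = 13.69/18.7 = 0.7321
≥4: (12 − 14.3)²/14.3 = 5.29/14.3 = 0.3699
Sum = 6.555

6.555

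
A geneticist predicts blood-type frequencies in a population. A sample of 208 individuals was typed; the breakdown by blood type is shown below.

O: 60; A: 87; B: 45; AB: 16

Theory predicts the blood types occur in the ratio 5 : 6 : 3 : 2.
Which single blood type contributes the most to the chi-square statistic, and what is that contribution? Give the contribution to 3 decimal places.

Ratio total = 16. Expected counts: 208×5/16 = 65, 208×6/16 = 78, 208×3/16 = 39, 208×2/16 = 26.
O: (60 − 65)²/65 = 25/65 = 0.3846
A: (87 − 78)²/78 = 81/78 = 1.0385
B: (45 − 39)²/39 = 36/39 = 0.9231
AB: (16 − 26)²/26 = 100/26 = 3.8462
The largest term is for AB: 3.846.

AB, 3.846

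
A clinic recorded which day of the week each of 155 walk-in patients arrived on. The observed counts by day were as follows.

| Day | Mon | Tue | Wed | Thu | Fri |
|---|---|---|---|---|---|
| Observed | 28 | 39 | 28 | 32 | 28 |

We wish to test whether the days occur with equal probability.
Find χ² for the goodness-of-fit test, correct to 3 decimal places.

Under H₀ each category has probability 1/5, so each expected count is 155/5 = 31.
cat         O        E   (O−E)²/E
Mon        28       31     0.2903
Tue        39       31     2.0645
Wed        28       31     0.2903
Thu        32       31     0.0323
Fri        28       31     0.2903
Sum = 2.968

2.968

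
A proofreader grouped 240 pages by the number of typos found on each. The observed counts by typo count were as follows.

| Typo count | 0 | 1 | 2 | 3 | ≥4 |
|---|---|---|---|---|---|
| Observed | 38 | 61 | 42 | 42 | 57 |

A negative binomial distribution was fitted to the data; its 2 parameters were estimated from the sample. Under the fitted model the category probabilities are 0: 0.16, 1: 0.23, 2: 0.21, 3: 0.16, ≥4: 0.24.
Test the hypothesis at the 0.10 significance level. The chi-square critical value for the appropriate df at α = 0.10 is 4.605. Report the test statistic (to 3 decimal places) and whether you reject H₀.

2.357; do not reject

Expected counts E_i = n·p_i: 240×0.16 = 38.4, 240×0.23 = 55.2, 240×0.21 = 50.4, 240×0.16 = 38.4, 240×0.24 = 57.6.
0: (38 − 38.4)²/38.4 = 0.16/38.4 = 0.0042
1: (61 − 55.2)²/55.2 = 33.64/55.2 = 0.6094
2: (42 − 50.4)²/50.4 = 70.56/50.4 = 1.4000
3: (42 − 38.4)²/38.4 = 12.96/38.4 = 0.3375
≥4: (57 − 57.6)²/57.6 = 0.36/57.6 = 0.0063
Sum = 2.357
df = 2. Since 2.357 < 4.605, we do not reject H₀.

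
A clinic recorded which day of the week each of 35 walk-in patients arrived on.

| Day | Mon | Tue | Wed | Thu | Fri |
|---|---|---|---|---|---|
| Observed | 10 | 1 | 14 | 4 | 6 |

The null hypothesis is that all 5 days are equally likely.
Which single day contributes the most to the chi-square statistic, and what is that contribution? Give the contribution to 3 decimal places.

Expected count for each of the 5 categories: 35/5 = 7.
χ² = (10−7)²/7 + (1−7)²/7 + (14−7)²/7 + (4−7)²/7 + (6−7)²/7
   = 1.2857 + 5.1429 + 7.0000 + 1.2857 + 0.1429
The largest term is for Wed: 7.000.

Wed, 7.000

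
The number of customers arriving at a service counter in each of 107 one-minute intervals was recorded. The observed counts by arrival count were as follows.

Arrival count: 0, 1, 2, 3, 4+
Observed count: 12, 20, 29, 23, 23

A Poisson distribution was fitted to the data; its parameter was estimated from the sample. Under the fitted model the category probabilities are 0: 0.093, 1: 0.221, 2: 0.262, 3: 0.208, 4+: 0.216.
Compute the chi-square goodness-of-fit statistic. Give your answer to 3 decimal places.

Expected counts E_i = n·p_i: 107×0.093 = 9.951, 107×0.221 = 23.647, 107×0.262 = 28.034, 107×0.208 = 22.256, 107×0.216 = 23.112.
0: (12 − 9.951)²/9.951 = 4.198401/9.951 = 0.4219
1: (20 − 23.647)²/23.647 = 13.300609/23.647 = 0.5625
2: (29 − 28.034)²/28.034 = 0.933156/28.034 = 0.0333
3: (23 − 22.256)²/22.256 = 0.553536/22.256 = 0.0249
4+: (23 − 23.112)²/23.112 = 0.012544/23.112 = 0.0005
Sum = 1.043

1.043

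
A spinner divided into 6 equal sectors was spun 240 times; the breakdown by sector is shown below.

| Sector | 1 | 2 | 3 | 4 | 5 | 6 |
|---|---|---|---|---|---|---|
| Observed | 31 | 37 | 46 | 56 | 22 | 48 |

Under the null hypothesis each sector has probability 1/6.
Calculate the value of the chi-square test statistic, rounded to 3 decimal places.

Expected count for each of the 6 categories: 240/6 = 40.
χ² = (31−40)²/40 + (37−40)²/40 + (46−40)²/40 + (56−40)²/40 + (22−40)²/40 + (48−40)²/40
   = 2.0250 + 0.2250 + 0.9000 + 6.4000 + 8.1000 + 1.6000
Sum = 19.250

19.250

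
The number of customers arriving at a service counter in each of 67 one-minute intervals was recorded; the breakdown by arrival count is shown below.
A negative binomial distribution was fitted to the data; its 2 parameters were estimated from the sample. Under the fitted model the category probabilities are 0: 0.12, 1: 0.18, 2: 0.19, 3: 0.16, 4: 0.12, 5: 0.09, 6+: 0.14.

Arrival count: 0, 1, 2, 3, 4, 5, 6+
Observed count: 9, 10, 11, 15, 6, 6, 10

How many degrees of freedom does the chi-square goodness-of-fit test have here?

4

There are k = 7 categories and 2 parameters estimated from the data, so df = 7 − 1 − 2 = 4.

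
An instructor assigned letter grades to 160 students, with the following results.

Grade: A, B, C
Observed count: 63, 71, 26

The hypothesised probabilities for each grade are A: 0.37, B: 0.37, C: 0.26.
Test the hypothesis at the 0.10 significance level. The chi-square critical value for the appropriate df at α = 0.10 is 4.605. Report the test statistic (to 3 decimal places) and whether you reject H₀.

8.446; reject

Expected counts E_i = n·p_i: 160×0.37 = 59.2, 160×0.37 = 59.2, 160×0.26 = 41.6.
cat         O        E   (O−E)²/E
A          63     59.2     0.2439
B          71     59.2     2.3520
C          26     41.6     5.8500
Sum = 8.446
df = 2. Since 8.446 > 4.605, we reject H₀.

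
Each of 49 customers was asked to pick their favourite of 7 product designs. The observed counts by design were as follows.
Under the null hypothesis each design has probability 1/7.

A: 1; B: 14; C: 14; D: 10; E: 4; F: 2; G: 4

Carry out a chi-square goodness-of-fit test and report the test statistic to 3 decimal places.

26.571

Under H₀ each category has probability 1/7, so each expected count is 49/7 = 7.
cat         O        E   (O−E)²/E
A           1        7     5.1429
B          14        7     7.0000
C          14        7     7.0000
D          10        7     1.2857
E           4        7     1.2857
F           2        7     3.5714
G           4        7     1.2857
Sum = 26.571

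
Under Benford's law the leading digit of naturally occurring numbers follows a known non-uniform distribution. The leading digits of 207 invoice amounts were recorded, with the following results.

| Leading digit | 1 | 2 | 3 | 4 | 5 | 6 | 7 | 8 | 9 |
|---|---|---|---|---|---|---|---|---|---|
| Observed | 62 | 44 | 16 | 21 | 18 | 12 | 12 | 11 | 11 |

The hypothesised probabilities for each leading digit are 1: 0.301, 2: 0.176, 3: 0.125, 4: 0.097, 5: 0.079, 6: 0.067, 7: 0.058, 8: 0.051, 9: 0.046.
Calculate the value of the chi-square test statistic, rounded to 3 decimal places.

Expected counts E_i = n·p_i: 207×0.301 = 62.307, 207×0.176 = 36.432, 207×0.125 = 25.875, 207×0.097 = 20.079, 207×0.079 = 16.353, 207×0.067 = 13.869, 207×0.058 = 12.006, 207×0.051 = 10.557, 207×0.046 = 9.522.
χ² = (62−62.307)²/62.307 + (44−36.432)²/36.432 + (16−25.875)²/25.875 + (21−20.079)²/20.079 + (18−16.353)²/16.353 + (12−13.869)²/13.869 + (12−12.006)²/12.006 + (11−10.557)²/10.557 + (11−9.522)²/9.522
   = 0.0015 + 1.5721 + 3.7687 + 0.0422 + 0.1659 + 0.2519 + 0.0000 + 0.0186 + 0.2294
Sum = 6.050

6.050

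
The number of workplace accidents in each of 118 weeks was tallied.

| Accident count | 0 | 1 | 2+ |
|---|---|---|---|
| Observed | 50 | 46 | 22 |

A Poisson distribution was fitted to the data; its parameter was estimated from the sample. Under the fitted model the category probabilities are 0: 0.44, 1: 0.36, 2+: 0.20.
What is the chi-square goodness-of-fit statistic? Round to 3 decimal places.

0.471

Expected counts E_i = n·p_i: 118×0.44 = 51.92, 118×0.36 = 42.48, 118×0.20 = 23.6.
χ² = (50−51.92)²/51.92 + (46−42.48)²/42.48 + (22−23.6)²/23.6
   = 0.0710 + 0.2917 + 0.1085
Sum = 0.471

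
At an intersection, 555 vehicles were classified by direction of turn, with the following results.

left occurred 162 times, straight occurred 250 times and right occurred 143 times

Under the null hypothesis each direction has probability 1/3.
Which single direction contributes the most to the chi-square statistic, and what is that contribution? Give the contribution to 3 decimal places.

straight, 22.838

Under H₀ each category has probability 1/3, so each expected count is 555/3 = 185.
left: (162 − 185)²/185 = 529/185 = 2.8595
straight: (250 − 185)²/185 = 4225/185 = 22.8378
right: (143 − 185)²/185 = 1764/185 = 9.5351
The largest term is for straight: 22.838.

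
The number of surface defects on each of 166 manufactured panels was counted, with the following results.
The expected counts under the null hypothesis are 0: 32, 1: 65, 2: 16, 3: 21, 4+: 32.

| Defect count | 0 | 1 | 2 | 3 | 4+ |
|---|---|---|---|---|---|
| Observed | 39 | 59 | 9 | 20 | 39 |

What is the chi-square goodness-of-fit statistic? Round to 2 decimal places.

cat         O        E   (O−E)²/E
0          39       32      1.531
1          59       65      0.554
2           9       16      3.063
3          20       21      0.048
4+         39       32      1.531
Sum = 6.73

6.73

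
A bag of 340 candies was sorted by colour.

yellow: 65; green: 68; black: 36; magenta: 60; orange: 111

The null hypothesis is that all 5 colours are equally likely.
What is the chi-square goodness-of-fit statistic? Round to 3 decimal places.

43.324

Under H₀ each category has probability 1/5, so each expected count is 340/5 = 68.
yellow: (65 − 68)²/68 = 9/68 = 0.1324
green: (68 − 68)²/68 = 0/68 = 0.0000
black: (36 − 68)²/68 = 1024/68 = 15.0588
magenta: (60 − 68)²/68 = 64/68 = 0.9412
orange: (111 − 68)²/68 = 1849/68 = 27.1912
Sum = 43.324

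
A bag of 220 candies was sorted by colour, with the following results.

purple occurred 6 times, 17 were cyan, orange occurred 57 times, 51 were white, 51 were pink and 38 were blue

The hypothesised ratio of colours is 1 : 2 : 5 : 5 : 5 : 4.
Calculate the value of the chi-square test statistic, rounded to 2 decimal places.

3.17

Ratio total = 22. Expected counts: 220×1/22 = 10, 220×2/22 = 20, 220×5/22 = 50, 220×5/22 = 50, 220×5/22 = 50, 220×4/22 = 40.
cat         O        E   (O−E)²/E
purple      6       10      1.600
cyan       17       20      0.450
orange     57       50      0.980
white      51       50      0.020
pink       51       50      0.020
blue       38       40      0.100
Sum = 3.17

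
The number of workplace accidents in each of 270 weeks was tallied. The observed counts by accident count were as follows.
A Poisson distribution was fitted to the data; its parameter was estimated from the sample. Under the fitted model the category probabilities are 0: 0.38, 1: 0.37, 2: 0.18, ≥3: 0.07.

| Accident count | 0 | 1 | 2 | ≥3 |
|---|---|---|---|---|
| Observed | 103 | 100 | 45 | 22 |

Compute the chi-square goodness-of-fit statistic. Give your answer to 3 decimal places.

0.777

Expected counts E_i = n·p_i: 270×0.38 = 102.6, 270×0.37 = 99.9, 270×0.18 = 48.6, 270×0.07 = 18.9.
χ² = (103−102.6)²/102.6 + (100−99.9)²/99.9 + (45−48.6)²/48.6 + (22−18.9)²/18.9
   = 0.0016 + 0.0001 + 0.2667 + 0.5085
Sum = 0.777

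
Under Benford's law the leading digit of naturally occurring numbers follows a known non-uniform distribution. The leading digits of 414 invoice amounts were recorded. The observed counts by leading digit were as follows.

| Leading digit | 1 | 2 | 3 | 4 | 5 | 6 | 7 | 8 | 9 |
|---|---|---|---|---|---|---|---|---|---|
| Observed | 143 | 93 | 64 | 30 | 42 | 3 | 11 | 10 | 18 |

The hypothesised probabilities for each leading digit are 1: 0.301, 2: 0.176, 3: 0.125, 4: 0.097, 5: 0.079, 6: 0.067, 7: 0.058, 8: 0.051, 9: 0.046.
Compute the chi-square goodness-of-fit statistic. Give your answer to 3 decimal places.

51.409

Expected counts E_i = n·p_i: 414×0.301 = 124.614, 414×0.176 = 72.864, 414×0.125 = 51.75, 414×0.097 = 40.158, 414×0.079 = 32.706, 414×0.067 = 27.738, 414×0.058 = 24.012, 414×0.051 = 21.114, 414×0.046 = 19.044.
1: (143 − 124.614)²/124.614 = 338.044996/124.614 = 2.7127
2: (93 − 72.864)²/72.864 = 405.458496/72.864 = 5.5646
3: (64 − 51.75)²/51.75 = 150.0625/51.75 = 2.8998
4: (30 − 40.158)²/40.158 = 103.184964/40.158 = 2.5695
5: (42 − 32.706)²/32.706 = 86.378436/32.706 = 2.6411
6: (3 − 27.738)²/27.738 = 611.968644/27.738 = 22.0625
7: (11 − 24.012)²/24.012 = 169.312144/24.012 = 7.0511
8: (10 − 21.114)²/21.114 = 123.520996/21.114 = 5.8502
9: (18 − 19.044)²/19.044 = 1.089936/19.044 = 0.0572
Sum = 51.409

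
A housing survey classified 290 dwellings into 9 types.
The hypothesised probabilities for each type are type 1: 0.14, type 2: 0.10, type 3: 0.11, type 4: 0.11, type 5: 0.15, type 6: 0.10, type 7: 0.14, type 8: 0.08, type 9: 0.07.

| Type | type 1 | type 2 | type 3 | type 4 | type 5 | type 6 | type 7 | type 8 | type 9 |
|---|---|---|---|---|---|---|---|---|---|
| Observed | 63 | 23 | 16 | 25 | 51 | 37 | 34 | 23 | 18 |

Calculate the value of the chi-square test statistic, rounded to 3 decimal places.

27.853

Expected counts E_i = n·p_i: 290×0.14 = 40.6, 290×0.10 = 29, 290×0.11 = 31.9, 290×0.11 = 31.9, 290×0.15 = 43.5, 290×0.10 = 29, 290×0.14 = 40.6, 290×0.08 = 23.2, 290×0.07 = 20.3.
cat         O        E   (O−E)²/E
type 1     63     40.6    12.3586
type 2     23       29     1.2414
type 3     16     31.9     7.9251
type 4     25     31.9     1.4925
type 5     51     43.5     1.2931
type 6     37       29     2.2069
type 7     34     40.6     1.0729
type 8     23     23.2     0.0017
type 9     18     20.3     0.2606
Sum = 27.853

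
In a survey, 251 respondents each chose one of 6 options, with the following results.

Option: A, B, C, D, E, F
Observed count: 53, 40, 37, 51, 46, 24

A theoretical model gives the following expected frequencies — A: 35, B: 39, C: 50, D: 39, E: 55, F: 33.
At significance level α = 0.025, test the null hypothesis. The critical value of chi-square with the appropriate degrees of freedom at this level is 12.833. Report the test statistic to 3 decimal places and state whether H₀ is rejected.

cat         O        E   (O−E)²/E
A          53       35     9.2571
B          40       39     0.0256
C          37       50     3.3800
D          51       39     3.6923
E          46       55     1.4727
F          24       33     2.4545
Sum = 20.282
df = 5. Since 20.282 > 12.833, we reject H₀.

20.282; reject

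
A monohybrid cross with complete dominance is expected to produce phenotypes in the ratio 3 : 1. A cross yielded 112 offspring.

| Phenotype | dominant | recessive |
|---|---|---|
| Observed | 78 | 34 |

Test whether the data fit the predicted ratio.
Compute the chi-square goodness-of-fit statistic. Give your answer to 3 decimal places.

1.714

Ratio total = 4. Expected counts: 112×3/4 = 84, 112×1/4 = 28.
cat            O        E   (O−E)²/E
dominant      78       84     0.4286
recessive     34       28     1.2857
Sum = 1.714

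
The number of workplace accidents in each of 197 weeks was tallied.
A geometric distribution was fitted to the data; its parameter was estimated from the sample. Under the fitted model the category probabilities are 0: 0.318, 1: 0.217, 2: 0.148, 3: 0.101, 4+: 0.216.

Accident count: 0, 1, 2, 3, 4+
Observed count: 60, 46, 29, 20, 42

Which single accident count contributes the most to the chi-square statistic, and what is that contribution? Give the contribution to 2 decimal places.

Expected counts E_i = n·p_i: 197×0.318 = 62.646, 197×0.217 = 42.749, 197×0.148 = 29.156, 197×0.101 = 19.897, 197×0.216 = 42.552.
χ² = (60−62.646)²/62.646 + (46−42.749)²/42.749 + (29−29.156)²/29.156 + (20−19.897)²/19.897 + (42−42.552)²/42.552
   = 0.112 + 0.247 + 0.001 + 0.001 + 0.007
The largest term is for 1: 0.25.

1, 0.25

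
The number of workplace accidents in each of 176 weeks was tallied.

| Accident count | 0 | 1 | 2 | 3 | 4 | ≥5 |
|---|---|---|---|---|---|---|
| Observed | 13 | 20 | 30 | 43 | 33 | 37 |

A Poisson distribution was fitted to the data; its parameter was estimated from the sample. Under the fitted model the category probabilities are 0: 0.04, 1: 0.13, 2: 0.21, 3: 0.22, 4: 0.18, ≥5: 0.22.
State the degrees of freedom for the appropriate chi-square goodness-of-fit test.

There are k = 6 categories and 1 parameter estimated from the data, so df = 6 − 1 − 1 = 4.

4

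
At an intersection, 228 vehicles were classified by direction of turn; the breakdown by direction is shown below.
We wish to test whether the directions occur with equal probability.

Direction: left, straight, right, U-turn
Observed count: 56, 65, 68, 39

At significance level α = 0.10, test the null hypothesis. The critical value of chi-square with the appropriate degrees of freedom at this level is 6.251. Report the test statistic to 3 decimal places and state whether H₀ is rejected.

Under H₀ each category has probability 1/4, so each expected count is 228/4 = 57.
cat           O        E   (O−E)²/E
left         56       57     0.0175
straight     65       57     1.1228
right        68       57     2.1228
U-turn       39       57     5.6842
Sum = 8.947
df = 3. Since 8.947 > 6.251, we reject H₀.

8.947; reject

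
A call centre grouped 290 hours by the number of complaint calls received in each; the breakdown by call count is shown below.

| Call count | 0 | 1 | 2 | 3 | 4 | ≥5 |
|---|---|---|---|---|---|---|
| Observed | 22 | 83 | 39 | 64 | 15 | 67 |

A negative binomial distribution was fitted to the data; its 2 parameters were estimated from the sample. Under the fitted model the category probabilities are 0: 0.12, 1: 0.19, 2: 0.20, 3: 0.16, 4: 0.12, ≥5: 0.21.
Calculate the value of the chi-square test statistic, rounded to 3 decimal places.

Expected counts E_i = n·p_i: 290×0.12 = 34.8, 290×0.19 = 55.1, 290×0.20 = 58, 290×0.16 = 46.4, 290×0.12 = 34.8, 290×0.21 = 60.9.
χ² = (22−34.8)²/34.8 + (83−55.1)²/55.1 + (39−58)²/58 + (64−46.4)²/46.4 + (15−34.8)²/34.8 + (67−60.9)²/60.9
   = 4.7080 + 14.1272 + 6.2241 + 6.6759 + 11.2655 + 0.6110
Sum = 43.612

43.612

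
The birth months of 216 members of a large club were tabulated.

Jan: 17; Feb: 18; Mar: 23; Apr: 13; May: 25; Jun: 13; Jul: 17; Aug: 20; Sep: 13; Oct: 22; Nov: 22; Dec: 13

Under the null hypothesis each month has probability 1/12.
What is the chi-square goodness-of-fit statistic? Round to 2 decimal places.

Expected count for each of the 12 categories: 216/12 = 18.
cat         O        E   (O−E)²/E
Jan        17       18      0.056
Feb        18       18      0.000
Mar        23       18      1.389
Apr        13       18      1.389
May        25       18      2.722
Jun        13       18      1.389
Jul        17       18      0.056
Aug        20       18      0.222
Sep        13       18      1.389
Oct        22       18      0.889
Nov        22       18      0.889
Dec        13       18      1.389
Sum = 11.78

11.78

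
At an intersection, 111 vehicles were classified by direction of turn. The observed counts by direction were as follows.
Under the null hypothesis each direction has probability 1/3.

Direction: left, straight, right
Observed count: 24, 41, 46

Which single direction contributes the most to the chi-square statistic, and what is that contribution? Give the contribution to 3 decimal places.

Expected count for each of the 3 categories: 111/3 = 37.
left: (24 − 37)²/37 = 169/37 = 4.5676
straight: (41 − 37)²/37 = 16/37 = 0.4324
right: (46 − 37)²/37 = 81/37 = 2.1892
The largest term is for left: 4.568.

left, 4.568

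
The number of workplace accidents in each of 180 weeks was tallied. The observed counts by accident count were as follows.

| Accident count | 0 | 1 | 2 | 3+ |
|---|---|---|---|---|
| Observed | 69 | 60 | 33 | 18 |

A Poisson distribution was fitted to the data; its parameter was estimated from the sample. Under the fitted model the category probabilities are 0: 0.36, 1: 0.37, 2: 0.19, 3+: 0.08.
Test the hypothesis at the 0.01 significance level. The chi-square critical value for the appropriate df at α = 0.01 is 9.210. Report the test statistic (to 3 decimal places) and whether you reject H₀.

Expected counts E_i = n·p_i: 180×0.36 = 64.8, 180×0.37 = 66.6, 180×0.19 = 34.2, 180×0.08 = 14.4.
χ² = (69−64.8)²/64.8 + (60−66.6)²/66.6 + (33−34.2)²/34.2 + (18−14.4)²/14.4
   = 0.2722 + 0.6541 + 0.0421 + 0.9000
Sum = 1.868
df = 2. Since 1.868 < 9.210, we do not reject H₀.

1.868; do not reject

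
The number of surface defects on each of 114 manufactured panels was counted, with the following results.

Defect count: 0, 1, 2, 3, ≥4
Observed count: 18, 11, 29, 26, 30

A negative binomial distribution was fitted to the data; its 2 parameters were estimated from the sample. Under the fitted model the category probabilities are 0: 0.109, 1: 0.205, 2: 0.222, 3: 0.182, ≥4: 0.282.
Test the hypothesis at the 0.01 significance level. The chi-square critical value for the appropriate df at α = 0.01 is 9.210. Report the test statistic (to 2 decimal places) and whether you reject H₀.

11.06; reject

Expected counts E_i = n·p_i: 114×0.109 = 12.426, 114×0.205 = 23.37, 114×0.222 = 25.308, 114×0.182 = 20.748, 114×0.282 = 32.148.
cat         O        E   (O−E)²/E
0          18   12.426      2.500
1          11    23.37      6.548
2          29   25.308      0.539
3          26   20.748      1.329
≥4         30   32.148      0.144
Sum = 11.06
df = 2. Since 11.06 > 9.210, we reject H₀.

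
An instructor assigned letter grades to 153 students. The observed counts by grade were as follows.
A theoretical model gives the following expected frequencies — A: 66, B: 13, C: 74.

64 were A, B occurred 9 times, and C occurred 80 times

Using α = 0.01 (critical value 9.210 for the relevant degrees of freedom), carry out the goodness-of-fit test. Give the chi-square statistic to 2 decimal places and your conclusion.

1.78; do not reject

cat         O        E   (O−E)²/E
A          64       66      0.061
B           9       13      1.231
C          80       74      0.486
Sum = 1.78
df = 2. Since 1.78 < 9.210, we do not reject H₀.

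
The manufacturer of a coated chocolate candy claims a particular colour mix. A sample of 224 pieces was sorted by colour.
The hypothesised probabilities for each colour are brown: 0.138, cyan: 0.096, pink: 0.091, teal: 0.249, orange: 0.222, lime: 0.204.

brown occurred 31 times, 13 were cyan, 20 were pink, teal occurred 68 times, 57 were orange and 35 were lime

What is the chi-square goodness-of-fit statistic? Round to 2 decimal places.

Expected counts E_i = n·p_i: 224×0.138 = 30.912, 224×0.096 = 21.504, 224×0.091 = 20.384, 224×0.249 = 55.776, 224×0.222 = 49.728, 224×0.204 = 45.696.
cat         O        E   (O−E)²/E
brown      31   30.912      0.000
cyan       13   21.504      3.363
pink       20   20.384      0.007
teal       68   55.776      2.679
orange     57   49.728      1.063
lime       35   45.696      2.504
Sum = 9.62

9.62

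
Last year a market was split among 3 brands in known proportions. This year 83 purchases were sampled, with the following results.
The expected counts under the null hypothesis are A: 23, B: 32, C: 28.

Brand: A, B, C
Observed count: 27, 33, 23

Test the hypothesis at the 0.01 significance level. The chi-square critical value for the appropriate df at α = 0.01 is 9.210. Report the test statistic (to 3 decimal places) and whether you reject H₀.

χ² = (27−23)²/23 + (33−32)²/32 + (23−28)²/28
   = 0.6957 + 0.0313 + 0.8929
Sum = 1.620
df = 2. Since 1.620 < 9.210, we do not reject H₀.

1.620; do not reject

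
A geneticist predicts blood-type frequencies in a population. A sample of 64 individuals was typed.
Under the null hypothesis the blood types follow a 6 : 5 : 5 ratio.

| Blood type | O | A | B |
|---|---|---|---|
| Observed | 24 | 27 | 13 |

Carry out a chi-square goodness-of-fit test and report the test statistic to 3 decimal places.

Ratio total = 16. Expected counts: 64×6/16 = 24, 64×5/16 = 20, 64×5/16 = 20.
O: (24 − 24)²/24 = 0/24 = 0.0000
A: (27 − 20)²/20 = 49/20 = 2.4500
B: (13 − 20)²/20 = 49/20 = 2.4500
Sum = 4.900

4.900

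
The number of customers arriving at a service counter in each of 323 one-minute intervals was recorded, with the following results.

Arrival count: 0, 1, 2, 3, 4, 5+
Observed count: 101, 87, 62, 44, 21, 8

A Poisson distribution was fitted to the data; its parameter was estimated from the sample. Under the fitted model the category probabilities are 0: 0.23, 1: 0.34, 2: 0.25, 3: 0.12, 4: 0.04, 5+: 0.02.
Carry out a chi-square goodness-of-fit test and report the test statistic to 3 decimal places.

24.827

Expected counts E_i = n·p_i: 323×0.23 = 74.29, 323×0.34 = 109.82, 323×0.25 = 80.75, 323×0.12 = 38.76, 323×0.04 = 12.92, 323×0.02 = 6.46.
cat         O        E   (O−E)²/E
0         101    74.29     9.6032
1          87   109.82     4.7419
2          62    80.75     4.3537
3          44    38.76     0.7084
4          21    12.92     5.0531
5+          8     6.46     0.3671
Sum = 24.827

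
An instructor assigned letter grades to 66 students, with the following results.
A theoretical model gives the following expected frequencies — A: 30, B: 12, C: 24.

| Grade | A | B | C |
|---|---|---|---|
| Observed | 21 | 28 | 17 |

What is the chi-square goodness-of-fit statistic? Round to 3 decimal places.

26.075

A: (21 − 30)²/30 = 81/30 = 2.7000
B: (28 − 12)²/12 = 256/12 = 21.3333
C: (17 − 24)²/24 = 49/24 = 2.0417
Sum = 26.075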